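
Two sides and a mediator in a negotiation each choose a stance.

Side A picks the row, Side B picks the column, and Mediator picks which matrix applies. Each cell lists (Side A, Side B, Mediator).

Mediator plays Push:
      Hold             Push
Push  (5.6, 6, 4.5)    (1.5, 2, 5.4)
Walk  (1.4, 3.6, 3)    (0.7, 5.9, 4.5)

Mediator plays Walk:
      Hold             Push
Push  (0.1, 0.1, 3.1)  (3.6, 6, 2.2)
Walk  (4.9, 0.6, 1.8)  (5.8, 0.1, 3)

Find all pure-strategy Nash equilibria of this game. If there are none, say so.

(Push, Hold, Push)

Side A against (Hold, Push): payoffs 5.6, 1.4 → best response Push.
Side A against (Hold, Walk): payoffs 0.1, 4.9 → best response Walk.
Side A against (Push, Push): payoffs 1.5, 0.7 → best response Push.
Side A against (Push, Walk): payoffs 3.6, 5.8 → best response Walk.
Side B against (Push, Push): payoffs 6, 2 → best response Hold.
Side B against (Push, Walk): payoffs 0.1, 6 → best response Push.
Side B against (Walk, Push): payoffs 3.6, 5.9 → best response Push.
Side B against (Walk, Walk): payoffs 0.6, 0.1 → best response Hold.
Mediator against (Push, Hold): payoffs 4.5, 3.1 → best response Push.
Mediator against (Push, Push): payoffs 5.4, 2.2 → best response Push.
Mediator against (Walk, Hold): payoffs 3, 1.8 → best response Push.
Mediator against (Walk, Push): payoffs 4.5, 3 → best response Push.
Mutual best responses: (Push, Hold, Push).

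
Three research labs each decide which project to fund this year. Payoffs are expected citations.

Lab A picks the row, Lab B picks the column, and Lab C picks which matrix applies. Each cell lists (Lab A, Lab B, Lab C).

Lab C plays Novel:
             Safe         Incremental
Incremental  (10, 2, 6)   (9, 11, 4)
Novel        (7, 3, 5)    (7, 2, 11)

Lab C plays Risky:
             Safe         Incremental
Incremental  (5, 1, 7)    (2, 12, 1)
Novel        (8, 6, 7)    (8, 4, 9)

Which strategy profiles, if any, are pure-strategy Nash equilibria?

The pure Nash equilibria are (Incremental, Incremental, Novel) and (Novel, Safe, Risky).

For each strategy profile, look for a profitable unilateral deviation.
(Incremental, Safe, Novel): Lab B can switch to Incremental (2 → 11). Not NE.
(Incremental, Safe, Risky): Lab A can switch to Novel (5 → 8). Not NE.
(Incremental, Incremental, Novel): Lab A gets 9, best alternative 7; Lab B gets 11, best alternative 2; Lab C gets 4, best alternative 1. No profitable deviation — NE.
(Incremental, Incremental, Risky): Lab A can switch to Novel (2 → 8). Not NE.
(Novel, Safe, Novel): Lab A can switch to Incremental (7 → 10). Not NE.
(Novel, Safe, Risky): Lab A gets 8, best alternative 5; Lab B gets 6, best alternative 4; Lab C gets 7, best alternative 5. No profitable deviation — NE.
(Novel, Incremental, Novel): Lab A can switch to Incremental (7 → 9). Not NE.
(Novel, Incremental, Risky): Lab B can switch to Safe (4 → 6). Not NE.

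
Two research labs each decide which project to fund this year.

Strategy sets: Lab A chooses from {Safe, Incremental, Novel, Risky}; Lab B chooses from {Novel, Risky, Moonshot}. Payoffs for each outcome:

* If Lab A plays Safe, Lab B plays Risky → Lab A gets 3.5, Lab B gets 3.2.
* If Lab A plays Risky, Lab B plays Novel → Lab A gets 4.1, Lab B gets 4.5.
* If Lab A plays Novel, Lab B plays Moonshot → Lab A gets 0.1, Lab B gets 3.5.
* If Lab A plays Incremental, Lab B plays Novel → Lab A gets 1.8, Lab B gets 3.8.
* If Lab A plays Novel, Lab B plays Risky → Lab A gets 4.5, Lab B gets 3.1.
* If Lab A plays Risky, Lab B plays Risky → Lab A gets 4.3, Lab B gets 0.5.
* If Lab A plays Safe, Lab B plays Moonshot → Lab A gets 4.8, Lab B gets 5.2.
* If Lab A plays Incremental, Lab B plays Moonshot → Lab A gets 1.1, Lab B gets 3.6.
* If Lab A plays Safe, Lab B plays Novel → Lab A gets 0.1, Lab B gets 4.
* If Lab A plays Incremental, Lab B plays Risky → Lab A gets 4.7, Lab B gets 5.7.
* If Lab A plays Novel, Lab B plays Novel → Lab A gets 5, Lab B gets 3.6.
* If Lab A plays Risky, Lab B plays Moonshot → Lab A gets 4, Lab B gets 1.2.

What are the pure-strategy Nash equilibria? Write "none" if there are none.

(Safe, Moonshot) and (Incremental, Risky) and (Novel, Novel)

(Safe, Novel): Lab A can switch to Incremental (0.1 → 1.8). Not NE.
(Safe, Risky): Lab A can switch to Incremental (3.5 → 4.7). Not NE.
(Safe, Moonshot): Lab A gets 4.8, best alternative 4; Lab B gets 5.2, best alternative 4. No profitable deviation — NE.
(Incremental, Novel): Lab A can switch to Novel (1.8 → 5). Not NE.
(Incremental, Risky): Lab A gets 4.7, best alternative 4.5; Lab B gets 5.7, best alternative 3.8. No profitable deviation — NE.
(Incremental, Moonshot): Lab A can switch to Safe (1.1 → 4.8). Not NE.
(Novel, Novel): Lab A gets 5, best alternative 4.1; Lab B gets 3.6, best alternative 3.5. No profitable deviation — NE.
(Novel, Risky): Lab A can switch to Incremental (4.5 → 4.7). Not NE.
(Novel, Moonshot): Lab A can switch to Safe (0.1 → 4.8). Not NE.
(Risky, Novel): Lab A can switch to Novel (4.1 → 5). Not NE.
(Risky, Risky): Lab A can switch to Incremental (4.3 → 4.7). Not NE.
(Risky, Moonshot): Lab A can switch to Safe (4 → 4.8). Not NE.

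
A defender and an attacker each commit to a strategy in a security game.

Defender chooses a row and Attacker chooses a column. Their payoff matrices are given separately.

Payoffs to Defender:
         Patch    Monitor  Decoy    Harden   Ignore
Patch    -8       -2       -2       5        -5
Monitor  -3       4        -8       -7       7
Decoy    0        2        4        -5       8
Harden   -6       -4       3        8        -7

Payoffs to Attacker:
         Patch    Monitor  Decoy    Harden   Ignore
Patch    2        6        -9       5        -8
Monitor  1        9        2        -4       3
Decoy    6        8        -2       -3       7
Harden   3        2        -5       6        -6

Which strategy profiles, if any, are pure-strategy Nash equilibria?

Mark each player's best response to every combination of opponents' strategies; a profile where every player is best-responding is a pure Nash equilibrium.
Defender against Patch: payoffs -8, -3, 0, -6 → best response Decoy.
Defender against Monitor: payoffs -2, 4, 2, -4 → best response Monitor.
Defender against Decoy: payoffs -2, -8, 4, 3 → best response Decoy.
Defender against Harden: payoffs 5, -7, -5, 8 → best response Harden.
Defender against Ignore: payoffs -5, 7, 8, -7 → best response Decoy.
Attacker against Patch: payoffs 2, 6, -9, 5, -8 → best response Monitor.
Attacker against Monitor: payoffs 1, 9, 2, -4, 3 → best response Monitor.
Attacker against Decoy: payoffs 6, 8, -2, -3, 7 → best response Monitor.
Attacker against Harden: payoffs 3, 2, -5, 6, -6 → best response Harden.
Mutual best responses: (Monitor, Monitor); (Harden, Harden).

The pure Nash equilibria are (Monitor, Monitor) and (Harden, Harden).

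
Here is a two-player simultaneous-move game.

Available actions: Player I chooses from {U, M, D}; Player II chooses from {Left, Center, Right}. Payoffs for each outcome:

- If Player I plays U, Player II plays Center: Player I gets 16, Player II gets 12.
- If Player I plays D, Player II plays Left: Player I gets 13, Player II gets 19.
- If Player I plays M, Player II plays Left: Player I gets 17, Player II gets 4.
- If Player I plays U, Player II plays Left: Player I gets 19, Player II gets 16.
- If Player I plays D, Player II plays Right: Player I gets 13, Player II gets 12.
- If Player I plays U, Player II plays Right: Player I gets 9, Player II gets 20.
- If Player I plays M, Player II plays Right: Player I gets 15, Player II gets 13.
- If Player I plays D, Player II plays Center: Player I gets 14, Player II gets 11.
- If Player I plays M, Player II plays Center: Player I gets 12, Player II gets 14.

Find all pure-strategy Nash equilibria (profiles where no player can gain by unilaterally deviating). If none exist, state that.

(U, Left): Player II can switch to Right (16 → 20). Not NE.
(U, Center): Player II can switch to Left (12 → 16). Not NE.
(U, Right): Player I can switch to M (9 → 15). Not NE.
(M, Left): Player I can switch to U (17 → 19). Not NE.
(M, Center): Player I can switch to U (12 → 16). Not NE.
(M, Right): Player II can switch to Center (13 → 14). Not NE.
(D, Left): Player I can switch to U (13 → 19). Not NE.
(D, Center): Player I can switch to U (14 → 16). Not NE.
(D, Right): Player I can switch to M (13 → 15). Not NE.

none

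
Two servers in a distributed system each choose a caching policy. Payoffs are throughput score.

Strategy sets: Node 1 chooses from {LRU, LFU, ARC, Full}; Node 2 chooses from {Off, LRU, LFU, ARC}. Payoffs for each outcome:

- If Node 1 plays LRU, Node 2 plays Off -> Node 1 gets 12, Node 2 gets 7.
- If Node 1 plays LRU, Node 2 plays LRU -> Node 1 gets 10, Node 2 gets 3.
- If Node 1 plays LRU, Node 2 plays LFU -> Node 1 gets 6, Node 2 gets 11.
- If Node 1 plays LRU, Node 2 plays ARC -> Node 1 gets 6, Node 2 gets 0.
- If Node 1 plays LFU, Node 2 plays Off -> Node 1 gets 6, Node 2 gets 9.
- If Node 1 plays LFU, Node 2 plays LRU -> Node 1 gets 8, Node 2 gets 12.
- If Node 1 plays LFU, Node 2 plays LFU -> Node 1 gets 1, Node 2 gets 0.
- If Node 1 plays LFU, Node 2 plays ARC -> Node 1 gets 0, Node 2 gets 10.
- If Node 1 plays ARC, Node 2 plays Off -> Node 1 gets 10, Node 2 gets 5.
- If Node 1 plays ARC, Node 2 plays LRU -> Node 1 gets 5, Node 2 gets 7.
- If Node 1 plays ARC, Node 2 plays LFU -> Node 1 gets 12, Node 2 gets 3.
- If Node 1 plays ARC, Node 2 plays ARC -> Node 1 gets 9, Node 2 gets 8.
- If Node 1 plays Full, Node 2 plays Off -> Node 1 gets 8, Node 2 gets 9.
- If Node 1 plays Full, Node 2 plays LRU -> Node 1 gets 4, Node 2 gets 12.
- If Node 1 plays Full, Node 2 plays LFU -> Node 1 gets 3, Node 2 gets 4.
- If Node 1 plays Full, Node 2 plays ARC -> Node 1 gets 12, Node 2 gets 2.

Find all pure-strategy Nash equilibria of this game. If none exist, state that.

For each player, find the best response to each opponent profile; mutual best responses are the pure NE.
Node 1 against Off: payoffs 12, 6, 10, 8 → best response LRU.
Node 1 against LRU: payoffs 10, 8, 5, 4 → best response LRU.
Node 1 against LFU: payoffs 6, 1, 12, 3 → best response ARC.
Node 1 against ARC: payoffs 6, 0, 9, 12 → best response Full.
Node 2 against LRU: payoffs 7, 3, 11, 0 → best response LFU.
Node 2 against LFU: payoffs 9, 12, 0, 10 → best response LRU.
Node 2 against ARC: payoffs 5, 7, 3, 8 → best response ARC.
Node 2 against Full: payoffs 9, 12, 4, 2 → best response LRU.
No profile is a mutual best response for all players.

No pure-strategy Nash equilibrium.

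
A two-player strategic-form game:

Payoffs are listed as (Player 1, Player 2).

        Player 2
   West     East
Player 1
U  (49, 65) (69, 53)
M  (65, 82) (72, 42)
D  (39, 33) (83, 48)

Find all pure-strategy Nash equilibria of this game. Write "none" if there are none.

(U, West): Player 1 can switch to M (49 → 65). Not NE.
(U, East): Player 1 can switch to M (69 → 72). Not NE.
(M, West): Player 1 gets 65, best alternative 49; Player 2 gets 82, best alternative 42. No profitable deviation — NE.
(M, East): Player 1 can switch to D (72 → 83). Not NE.
(D, West): Player 1 can switch to U (39 → 49). Not NE.
(D, East): Player 1 gets 83, best alternative 72; Player 2 gets 48, best alternative 33. No profitable deviation — NE.

Pure-strategy Nash equilibria: (M, West) and (D, East)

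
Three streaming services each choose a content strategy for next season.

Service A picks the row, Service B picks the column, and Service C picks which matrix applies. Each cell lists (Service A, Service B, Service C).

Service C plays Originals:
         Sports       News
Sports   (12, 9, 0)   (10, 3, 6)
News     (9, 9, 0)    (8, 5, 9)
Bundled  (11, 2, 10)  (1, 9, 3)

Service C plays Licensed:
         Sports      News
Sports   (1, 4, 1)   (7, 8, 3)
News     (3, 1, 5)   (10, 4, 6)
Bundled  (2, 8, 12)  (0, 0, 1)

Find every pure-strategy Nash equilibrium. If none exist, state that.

Check each profile: it is a Nash equilibrium iff no player can strictly gain by switching unilaterally.
(Sports, Sports, Originals): Service C can switch to Licensed (0 → 1). Not NE.
(Sports, Sports, Licensed): Service A can switch to News (1 → 3). Not NE.
(Sports, News, Originals): Service B can switch to Sports (3 → 9). Not NE.
(Sports, News, Licensed): Service A can switch to News (7 → 10). Not NE.
(News, Sports, Originals): Service A can switch to Sports (9 → 12). Not NE.
(News, Sports, Licensed): Service B can switch to News (1 → 4). Not NE.
(News, News, Originals): Service A can switch to Sports (8 → 10). Not NE.
(News, News, Licensed): Service C can switch to Originals (6 → 9). Not NE.
(Bundled, Sports, Originals): Service A can switch to Sports (11 → 12). Not NE.
(Bundled, Sports, Licensed): Service A can switch to News (2 → 3). Not NE.
(Bundled, News, Originals): Service A can switch to Sports (1 → 10). Not NE.
(Bundled, News, Licensed): Service A can switch to Sports (0 → 7). Not NE.

No pure-strategy Nash equilibrium.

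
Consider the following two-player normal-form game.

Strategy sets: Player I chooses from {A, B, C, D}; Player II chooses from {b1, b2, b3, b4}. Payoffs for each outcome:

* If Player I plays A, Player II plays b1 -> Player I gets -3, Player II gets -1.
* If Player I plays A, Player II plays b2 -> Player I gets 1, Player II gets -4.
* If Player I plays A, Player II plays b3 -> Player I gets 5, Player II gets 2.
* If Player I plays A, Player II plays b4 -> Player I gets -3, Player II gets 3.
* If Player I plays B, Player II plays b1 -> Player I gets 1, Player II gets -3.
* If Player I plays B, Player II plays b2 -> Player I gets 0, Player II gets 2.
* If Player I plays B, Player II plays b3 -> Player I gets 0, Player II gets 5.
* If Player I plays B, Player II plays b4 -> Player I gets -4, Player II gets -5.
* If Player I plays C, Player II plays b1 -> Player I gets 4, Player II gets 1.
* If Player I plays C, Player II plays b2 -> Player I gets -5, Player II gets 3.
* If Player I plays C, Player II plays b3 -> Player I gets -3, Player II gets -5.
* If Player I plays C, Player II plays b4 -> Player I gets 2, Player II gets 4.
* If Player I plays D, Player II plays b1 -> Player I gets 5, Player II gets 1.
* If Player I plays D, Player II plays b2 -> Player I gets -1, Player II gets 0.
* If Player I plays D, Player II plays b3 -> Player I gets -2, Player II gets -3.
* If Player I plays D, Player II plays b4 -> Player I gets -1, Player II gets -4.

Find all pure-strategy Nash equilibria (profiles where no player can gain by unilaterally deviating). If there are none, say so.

(C, b4), (D, b1)

Player I against b1: payoffs -3, 1, 4, 5 → best response D.
Player I against b2: payoffs 1, 0, -5, -1 → best response A.
Player I against b3: payoffs 5, 0, -3, -2 → best response A.
Player I against b4: payoffs -3, -4, 2, -1 → best response C.
Player II against A: payoffs -1, -4, 2, 3 → best response b4.
Player II against B: payoffs -3, 2, 5, -5 → best response b3.
Player II against C: payoffs 1, 3, -5, 4 → best response b4.
Player II against D: payoffs 1, 0, -3, -4 → best response b1.
Mutual best responses: (C, b4); (D, b1).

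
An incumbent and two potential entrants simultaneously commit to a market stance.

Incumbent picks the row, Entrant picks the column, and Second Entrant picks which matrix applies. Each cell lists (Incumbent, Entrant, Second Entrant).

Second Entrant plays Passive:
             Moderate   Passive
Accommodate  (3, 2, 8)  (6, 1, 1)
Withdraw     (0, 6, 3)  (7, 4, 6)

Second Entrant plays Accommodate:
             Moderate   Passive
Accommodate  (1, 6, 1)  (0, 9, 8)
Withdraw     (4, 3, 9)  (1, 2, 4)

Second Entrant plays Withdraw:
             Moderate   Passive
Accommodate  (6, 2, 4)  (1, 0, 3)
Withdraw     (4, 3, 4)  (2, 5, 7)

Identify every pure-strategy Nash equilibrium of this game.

The pure Nash equilibria are (Accommodate, Moderate, Passive); (Withdraw, Moderate, Accommodate); (Withdraw, Passive, Withdraw).

Incumbent against (Moderate, Passive): payoffs 3, 0 → best response Accommodate.
Incumbent against (Moderate, Accommodate): payoffs 1, 4 → best response Withdraw.
Incumbent against (Moderate, Withdraw): payoffs 6, 4 → best response Accommodate.
Incumbent against (Passive, Passive): payoffs 6, 7 → best response Withdraw.
Incumbent against (Passive, Accommodate): payoffs 0, 1 → best response Withdraw.
Incumbent against (Passive, Withdraw): payoffs 1, 2 → best response Withdraw.
Entrant against (Accommodate, Passive): payoffs 2, 1 → best response Moderate.
Entrant against (Accommodate, Accommodate): payoffs 6, 9 → best response Passive.
Entrant against (Accommodate, Withdraw): payoffs 2, 0 → best response Moderate.
Entrant against (Withdraw, Passive): payoffs 6, 4 → best response Moderate.
Entrant against (Withdraw, Accommodate): payoffs 3, 2 → best response Moderate.
Entrant against (Withdraw, Withdraw): payoffs 3, 5 → best response Passive.
Second Entrant against (Accommodate, Moderate): payoffs 8, 1, 4 → best response Passive.
Second Entrant against (Accommodate, Passive): payoffs 1, 8, 3 → best response Accommodate.
Second Entrant against (Withdraw, Moderate): payoffs 3, 9, 4 → best response Accommodate.
Second Entrant against (Withdraw, Passive): payoffs 6, 4, 7 → best response Withdraw.
Mutual best responses: (Accommodate, Moderate, Passive); (Withdraw, Moderate, Accommodate); (Withdraw, Passive, Withdraw).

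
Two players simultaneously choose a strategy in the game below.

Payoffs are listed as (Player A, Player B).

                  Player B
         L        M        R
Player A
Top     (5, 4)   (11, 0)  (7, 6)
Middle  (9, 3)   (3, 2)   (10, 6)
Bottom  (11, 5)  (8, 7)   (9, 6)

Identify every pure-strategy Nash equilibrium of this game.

Player A against L: payoffs 5, 9, 11 → best response Bottom.
Player A against M: payoffs 11, 3, 8 → best response Top.
Player A against R: payoffs 7, 10, 9 → best response Middle.
Player B against Top: payoffs 4, 0, 6 → best response R.
Player B against Middle: payoffs 3, 2, 6 → best response R.
Player B against Bottom: payoffs 5, 7, 6 → best response M.
Mutual best responses: (Middle, R).

The unique pure-strategy Nash equilibrium is (Middle, R).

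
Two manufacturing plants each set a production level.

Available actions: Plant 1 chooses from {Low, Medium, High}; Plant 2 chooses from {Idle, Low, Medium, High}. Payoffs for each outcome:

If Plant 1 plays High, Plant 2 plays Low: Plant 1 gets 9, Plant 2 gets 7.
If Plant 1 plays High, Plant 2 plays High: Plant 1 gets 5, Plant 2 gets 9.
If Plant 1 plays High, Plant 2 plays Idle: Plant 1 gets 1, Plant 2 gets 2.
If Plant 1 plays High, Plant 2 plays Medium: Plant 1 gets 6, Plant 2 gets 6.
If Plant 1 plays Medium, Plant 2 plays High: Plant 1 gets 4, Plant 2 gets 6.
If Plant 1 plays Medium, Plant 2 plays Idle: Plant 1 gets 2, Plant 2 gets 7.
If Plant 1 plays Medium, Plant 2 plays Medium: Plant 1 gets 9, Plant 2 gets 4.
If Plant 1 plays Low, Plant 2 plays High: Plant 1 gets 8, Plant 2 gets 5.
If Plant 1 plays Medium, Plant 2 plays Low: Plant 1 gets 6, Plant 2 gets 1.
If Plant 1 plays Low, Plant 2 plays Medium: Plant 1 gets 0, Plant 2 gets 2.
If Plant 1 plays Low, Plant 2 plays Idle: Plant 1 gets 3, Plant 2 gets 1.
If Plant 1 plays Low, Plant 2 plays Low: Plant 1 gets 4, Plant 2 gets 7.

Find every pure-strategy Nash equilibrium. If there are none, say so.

(Low, Idle): Plant 2 can switch to Low (1 → 7). Not NE.
(Low, Low): Plant 1 can switch to Medium (4 → 6). Not NE.
(Low, Medium): Plant 1 can switch to Medium (0 → 9). Not NE.
(Low, High): Plant 2 can switch to Low (5 → 7). Not NE.
(Medium, Idle): Plant 1 can switch to Low (2 → 3). Not NE.
(Medium, Low): Plant 1 can switch to High (6 → 9). Not NE.
(Medium, Medium): Plant 2 can switch to Idle (4 → 7). Not NE.
(Medium, High): Plant 1 can switch to Low (4 → 8). Not NE.
(High, Idle): Plant 1 can switch to Low (1 → 3). Not NE.
(High, Low): Plant 2 can switch to High (7 → 9). Not NE.
(High, Medium): Plant 1 can switch to Medium (6 → 9). Not NE.
(High, High): Plant 1 can switch to Low (5 → 8). Not NE.

none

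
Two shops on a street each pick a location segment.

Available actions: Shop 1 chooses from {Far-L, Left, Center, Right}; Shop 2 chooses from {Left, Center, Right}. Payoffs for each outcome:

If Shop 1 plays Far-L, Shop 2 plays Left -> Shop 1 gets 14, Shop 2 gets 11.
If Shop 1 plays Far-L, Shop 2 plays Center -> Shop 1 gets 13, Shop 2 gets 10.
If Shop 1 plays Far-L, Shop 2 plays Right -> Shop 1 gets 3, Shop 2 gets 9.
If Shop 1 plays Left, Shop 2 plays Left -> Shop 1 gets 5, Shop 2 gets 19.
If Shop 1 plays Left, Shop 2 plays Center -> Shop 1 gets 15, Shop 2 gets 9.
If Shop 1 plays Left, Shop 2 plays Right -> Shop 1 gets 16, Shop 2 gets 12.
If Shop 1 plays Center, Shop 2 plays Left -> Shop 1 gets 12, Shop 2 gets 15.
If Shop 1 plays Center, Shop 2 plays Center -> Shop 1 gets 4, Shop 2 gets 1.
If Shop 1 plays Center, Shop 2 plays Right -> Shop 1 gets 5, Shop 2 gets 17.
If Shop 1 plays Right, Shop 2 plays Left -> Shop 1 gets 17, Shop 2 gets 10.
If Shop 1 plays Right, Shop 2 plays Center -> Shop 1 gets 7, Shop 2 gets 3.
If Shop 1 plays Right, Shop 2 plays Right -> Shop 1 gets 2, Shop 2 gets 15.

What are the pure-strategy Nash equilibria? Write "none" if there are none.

Shop 1 against Left: payoffs 14, 5, 12, 17 → best response Right.
Shop 1 against Center: payoffs 13, 15, 4, 7 → best response Left.
Shop 1 against Right: payoffs 3, 16, 5, 2 → best response Left.
Shop 2 against Far-L: payoffs 11, 10, 9 → best response Left.
Shop 2 against Left: payoffs 19, 9, 12 → best response Left.
Shop 2 against Center: payoffs 15, 1, 17 → best response Right.
Shop 2 against Right: payoffs 10, 3, 15 → best response Right.
No profile is a mutual best response for all players.

No pure-strategy Nash equilibrium.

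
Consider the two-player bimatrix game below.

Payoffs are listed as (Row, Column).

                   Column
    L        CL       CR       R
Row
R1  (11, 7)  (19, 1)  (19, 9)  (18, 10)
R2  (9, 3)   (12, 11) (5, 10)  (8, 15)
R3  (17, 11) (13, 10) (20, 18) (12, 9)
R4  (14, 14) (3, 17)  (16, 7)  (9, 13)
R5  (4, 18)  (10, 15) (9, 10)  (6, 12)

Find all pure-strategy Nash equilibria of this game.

Row against L: payoffs 11, 9, 17, 14, 4 → best response R3.
Row against CL: payoffs 19, 12, 13, 3, 10 → best response R1.
Row against CR: payoffs 19, 5, 20, 16, 9 → best response R3.
Row against R: payoffs 18, 8, 12, 9, 6 → best response R1.
Column against R1: payoffs 7, 1, 9, 10 → best response R.
Column against R2: payoffs 3, 11, 10, 15 → best response R.
Column against R3: payoffs 11, 10, 18, 9 → best response CR.
Column against R4: payoffs 14, 17, 7, 13 → best response CL.
Column against R5: payoffs 18, 15, 10, 12 → best response L.
Mutual best responses: (R1, R); (R3, CR).

The pure Nash equilibria are (R1, R); (R3, CR).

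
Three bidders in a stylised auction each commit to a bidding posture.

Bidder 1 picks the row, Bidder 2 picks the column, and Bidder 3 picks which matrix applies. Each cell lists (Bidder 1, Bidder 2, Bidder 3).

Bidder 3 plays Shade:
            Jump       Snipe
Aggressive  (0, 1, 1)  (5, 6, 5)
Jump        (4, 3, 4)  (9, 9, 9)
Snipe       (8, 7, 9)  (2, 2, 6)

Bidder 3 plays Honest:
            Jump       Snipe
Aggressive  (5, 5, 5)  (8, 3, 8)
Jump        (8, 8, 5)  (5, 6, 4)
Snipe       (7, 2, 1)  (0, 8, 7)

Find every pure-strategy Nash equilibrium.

Mark each player's best response to every combination of opponents' strategies; a profile where every player is best-responding is a pure Nash equilibrium.
Bidder 1 against (Jump, Shade): payoffs 0, 4, 8 → best response Snipe.
Bidder 1 against (Jump, Honest): payoffs 5, 8, 7 → best response Jump.
Bidder 1 against (Snipe, Shade): payoffs 5, 9, 2 → best response Jump.
Bidder 1 against (Snipe, Honest): payoffs 8, 5, 0 → best response Aggressive.
Bidder 2 against (Aggressive, Shade): payoffs 1, 6 → best response Snipe.
Bidder 2 against (Aggressive, Honest): payoffs 5, 3 → best response Jump.
Bidder 2 against (Jump, Shade): payoffs 3, 9 → best response Snipe.
Bidder 2 against (Jump, Honest): payoffs 8, 6 → best response Jump.
Bidder 2 against (Snipe, Shade): payoffs 7, 2 → best response Jump.
Bidder 2 against (Snipe, Honest): payoffs 2, 8 → best response Snipe.
Bidder 3 against (Aggressive, Jump): payoffs 1, 5 → best response Honest.
Bidder 3 against (Aggressive, Snipe): payoffs 5, 8 → best response Honest.
Bidder 3 against (Jump, Jump): payoffs 4, 5 → best response Honest.
Bidder 3 against (Jump, Snipe): payoffs 9, 4 → best response Shade.
Bidder 3 against (Snipe, Jump): payoffs 9, 1 → best response Shade.
Bidder 3 against (Snipe, Snipe): payoffs 6, 7 → best response Honest.
Mutual best responses: (Jump, Jump, Honest); (Jump, Snipe, Shade); (Snipe, Jump, Shade).

(Jump, Jump, Honest), (Jump, Snipe, Shade), (Snipe, Jump, Shade)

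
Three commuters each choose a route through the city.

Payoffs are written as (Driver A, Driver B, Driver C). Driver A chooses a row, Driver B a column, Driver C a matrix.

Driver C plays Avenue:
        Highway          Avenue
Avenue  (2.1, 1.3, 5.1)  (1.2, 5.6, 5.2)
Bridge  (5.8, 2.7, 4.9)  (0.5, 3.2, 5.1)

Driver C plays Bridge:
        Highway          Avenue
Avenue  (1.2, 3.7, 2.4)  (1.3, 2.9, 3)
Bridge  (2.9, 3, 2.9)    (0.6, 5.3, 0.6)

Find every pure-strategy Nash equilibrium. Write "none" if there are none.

The unique pure-strategy Nash equilibrium is (Avenue, Avenue, Avenue).

(Avenue, Highway, Avenue): Driver A can switch to Bridge (2.1 → 5.8). Not NE.
(Avenue, Highway, Bridge): Driver A can switch to Bridge (1.2 → 2.9). Not NE.
(Avenue, Avenue, Avenue): Driver A gets 1.2, best alternative 0.5; Driver B gets 5.6, best alternative 1.3; Driver C gets 5.2, best alternative 3. No profitable deviation — NE.
(Avenue, Avenue, Bridge): Driver B can switch to Highway (2.9 → 3.7). Not NE.
(Bridge, Highway, Avenue): Driver B can switch to Avenue (2.7 → 3.2). Not NE.
(Bridge, Highway, Bridge): Driver B can switch to Avenue (3 → 5.3). Not NE.
(Bridge, Avenue, Avenue): Driver A can switch to Avenue (0.5 → 1.2). Not NE.
(Bridge, Avenue, Bridge): Driver A can switch to Avenue (0.6 → 1.3). Not NE.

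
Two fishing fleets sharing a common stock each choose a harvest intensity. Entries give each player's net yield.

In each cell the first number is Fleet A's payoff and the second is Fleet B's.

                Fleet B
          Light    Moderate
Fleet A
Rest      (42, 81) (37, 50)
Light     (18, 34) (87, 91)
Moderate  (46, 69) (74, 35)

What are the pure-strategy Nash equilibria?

Mark each player's best response to every combination of opponents' strategies; a profile where every player is best-responding is a pure Nash equilibrium.
Fleet A against Light: payoffs 42, 18, 46 → best response Moderate.
Fleet A against Moderate: payoffs 37, 87, 74 → best response Light.
Fleet B against Rest: payoffs 81, 50 → best response Light.
Fleet B against Light: payoffs 34, 91 → best response Moderate.
Fleet B against Moderate: payoffs 69, 35 → best response Light.
Mutual best responses: (Light, Moderate); (Moderate, Light).

Pure-strategy Nash equilibria: (Light, Moderate) and (Moderate, Light)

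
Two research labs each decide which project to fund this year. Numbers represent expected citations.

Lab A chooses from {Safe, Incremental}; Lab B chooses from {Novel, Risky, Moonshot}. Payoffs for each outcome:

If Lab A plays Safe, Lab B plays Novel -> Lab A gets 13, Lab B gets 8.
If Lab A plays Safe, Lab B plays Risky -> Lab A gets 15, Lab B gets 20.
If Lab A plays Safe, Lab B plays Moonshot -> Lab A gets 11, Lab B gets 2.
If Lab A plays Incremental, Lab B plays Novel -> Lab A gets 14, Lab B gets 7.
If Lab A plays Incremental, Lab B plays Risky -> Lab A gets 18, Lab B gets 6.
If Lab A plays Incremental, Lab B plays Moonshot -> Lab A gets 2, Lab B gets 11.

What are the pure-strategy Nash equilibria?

There is no pure-strategy Nash equilibrium.

For each strategy profile, look for a profitable unilateral deviation.
(Safe, Novel): Lab A can switch to Incremental (13 → 14). Not NE.
(Safe, Risky): Lab A can switch to Incremental (15 → 18). Not NE.
(Safe, Moonshot): Lab B can switch to Novel (2 → 8). Not NE.
(Incremental, Novel): Lab B can switch to Moonshot (7 → 11). Not NE.
(Incremental, Risky): Lab B can switch to Novel (6 → 7). Not NE.
(Incremental, Moonshot): Lab A can switch to Safe (2 → 11). Not NE.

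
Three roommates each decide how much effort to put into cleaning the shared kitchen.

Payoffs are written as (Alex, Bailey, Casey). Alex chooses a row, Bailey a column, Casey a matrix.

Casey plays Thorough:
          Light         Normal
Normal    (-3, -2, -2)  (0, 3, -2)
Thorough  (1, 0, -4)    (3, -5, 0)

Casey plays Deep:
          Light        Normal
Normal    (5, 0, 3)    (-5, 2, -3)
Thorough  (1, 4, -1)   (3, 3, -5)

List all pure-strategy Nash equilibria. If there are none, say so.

(Normal, Light, Thorough): Alex can switch to Thorough (-3 → 1). Not NE.
(Normal, Light, Deep): Bailey can switch to Normal (0 → 2). Not NE.
(Normal, Normal, Thorough): Alex can switch to Thorough (0 → 3). Not NE.
(Normal, Normal, Deep): Alex can switch to Thorough (-5 → 3). Not NE.
(Thorough, Light, Thorough): Casey can switch to Deep (-4 → -1). Not NE.
(Thorough, Light, Deep): Alex can switch to Normal (1 → 5). Not NE.
(The remaining 2 profiles each have a profitable deviation by the same check.)

There is no pure-strategy Nash equilibrium.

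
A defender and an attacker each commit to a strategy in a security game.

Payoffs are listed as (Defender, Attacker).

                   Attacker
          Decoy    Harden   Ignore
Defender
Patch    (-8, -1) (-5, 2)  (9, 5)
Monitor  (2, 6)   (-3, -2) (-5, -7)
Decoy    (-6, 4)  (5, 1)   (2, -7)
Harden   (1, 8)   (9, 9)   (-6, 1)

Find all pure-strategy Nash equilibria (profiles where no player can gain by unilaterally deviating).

The pure Nash equilibria are (Patch, Ignore) and (Monitor, Decoy) and (Harden, Harden).

(Patch, Decoy): Defender can switch to Monitor (-8 → 2). Not NE.
(Patch, Harden): Defender can switch to Monitor (-5 → -3). Not NE.
(Patch, Ignore): Defender gets 9, best alternative 2; Attacker gets 5, best alternative 2. No profitable deviation — NE.
(Monitor, Decoy): Defender gets 2, best alternative 1; Attacker gets 6, best alternative -2. No profitable deviation — NE.
(Monitor, Harden): Defender can switch to Decoy (-3 → 5). Not NE.
(Monitor, Ignore): Defender can switch to Patch (-5 → 9). Not NE.
(Decoy, Decoy): Defender can switch to Monitor (-6 → 2). Not NE.
(Decoy, Harden): Defender can switch to Harden (5 → 9). Not NE.
(Decoy, Ignore): Defender can switch to Patch (2 → 9). Not NE.
(Harden, Decoy): Defender can switch to Monitor (1 → 2). Not NE.
(Harden, Harden): Defender gets 9, best alternative 5; Attacker gets 9, best alternative 8. No profitable deviation — NE.
(The remaining 1 profile has a profitable deviation by the same check.)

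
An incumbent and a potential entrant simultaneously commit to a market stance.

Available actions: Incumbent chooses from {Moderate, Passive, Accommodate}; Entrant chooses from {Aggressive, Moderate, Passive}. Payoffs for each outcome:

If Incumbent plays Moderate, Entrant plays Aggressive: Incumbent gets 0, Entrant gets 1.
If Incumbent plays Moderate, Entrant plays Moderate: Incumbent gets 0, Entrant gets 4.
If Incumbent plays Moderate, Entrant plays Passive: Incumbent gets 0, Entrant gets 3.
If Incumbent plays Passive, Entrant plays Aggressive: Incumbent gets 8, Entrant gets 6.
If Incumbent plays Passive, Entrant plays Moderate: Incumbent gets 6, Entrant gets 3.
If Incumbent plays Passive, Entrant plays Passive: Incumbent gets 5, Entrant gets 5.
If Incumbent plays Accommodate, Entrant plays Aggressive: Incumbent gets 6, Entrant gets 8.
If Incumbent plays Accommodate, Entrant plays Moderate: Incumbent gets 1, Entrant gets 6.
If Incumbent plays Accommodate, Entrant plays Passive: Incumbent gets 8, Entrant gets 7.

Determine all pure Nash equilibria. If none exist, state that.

Incumbent against Aggressive: payoffs 0, 8, 6 → best response Passive.
Incumbent against Moderate: payoffs 0, 6, 1 → best response Passive.
Incumbent against Passive: payoffs 0, 5, 8 → best response Accommodate.
Entrant against Moderate: payoffs 1, 4, 3 → best response Moderate.
Entrant against Passive: payoffs 6, 3, 5 → best response Aggressive.
Entrant against Accommodate: payoffs 8, 6, 7 → best response Aggressive.
Mutual best responses: (Passive, Aggressive).

Pure NE: (Passive, Aggressive)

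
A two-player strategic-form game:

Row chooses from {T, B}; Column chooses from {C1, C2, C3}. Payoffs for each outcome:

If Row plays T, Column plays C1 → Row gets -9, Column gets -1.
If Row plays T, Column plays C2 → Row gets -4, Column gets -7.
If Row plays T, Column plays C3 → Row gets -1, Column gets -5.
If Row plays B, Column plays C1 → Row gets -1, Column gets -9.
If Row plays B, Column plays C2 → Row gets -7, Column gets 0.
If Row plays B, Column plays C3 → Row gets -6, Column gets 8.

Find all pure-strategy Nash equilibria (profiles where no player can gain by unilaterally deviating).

(T, C1): Row can switch to B (-9 → -1). Not NE.
(T, C2): Column can switch to C1 (-7 → -1). Not NE.
(T, C3): Column can switch to C1 (-5 → -1). Not NE.
(B, C1): Column can switch to C2 (-9 → 0). Not NE.
(B, C2): Row can switch to T (-7 → -4). Not NE.
(B, C3): Row can switch to T (-6 → -1). Not NE.

none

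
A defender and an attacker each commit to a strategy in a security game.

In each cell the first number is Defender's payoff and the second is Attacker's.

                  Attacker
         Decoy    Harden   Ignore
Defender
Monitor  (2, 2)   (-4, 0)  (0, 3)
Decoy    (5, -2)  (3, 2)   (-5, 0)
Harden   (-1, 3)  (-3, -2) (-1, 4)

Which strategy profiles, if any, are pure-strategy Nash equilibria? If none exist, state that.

For each strategy profile, look for a profitable unilateral deviation.
(Monitor, Decoy): Defender can switch to Decoy (2 → 5). Not NE.
(Monitor, Harden): Defender can switch to Decoy (-4 → 3). Not NE.
(Monitor, Ignore): Defender gets 0, best alternative -1; Attacker gets 3, best alternative 2. No profitable deviation — NE.
(Decoy, Decoy): Attacker can switch to Harden (-2 → 2). Not NE.
(Decoy, Harden): Defender gets 3, best alternative -3; Attacker gets 2, best alternative 0. No profitable deviation — NE.
(Decoy, Ignore): Defender can switch to Monitor (-5 → 0). Not NE.
(Harden, Decoy): Defender can switch to Monitor (-1 → 2). Not NE.
(Harden, Harden): Defender can switch to Decoy (-3 → 3). Not NE.
(The remaining 1 profile has a profitable deviation by the same check.)

Pure-strategy Nash equilibria: (Monitor, Ignore); (Decoy, Harden)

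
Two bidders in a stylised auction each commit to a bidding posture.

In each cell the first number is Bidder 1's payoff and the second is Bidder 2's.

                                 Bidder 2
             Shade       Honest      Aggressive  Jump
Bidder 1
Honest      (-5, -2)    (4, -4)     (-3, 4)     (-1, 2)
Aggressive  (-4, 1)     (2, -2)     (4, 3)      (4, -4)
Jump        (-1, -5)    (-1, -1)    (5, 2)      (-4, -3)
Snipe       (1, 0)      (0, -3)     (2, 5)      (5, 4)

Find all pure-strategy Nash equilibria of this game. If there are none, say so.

(Jump, Aggressive)

Bidder 1 against Shade: payoffs -5, -4, -1, 1 → best response Snipe.
Bidder 1 against Honest: payoffs 4, 2, -1, 0 → best response Honest.
Bidder 1 against Aggressive: payoffs -3, 4, 5, 2 → best response Jump.
Bidder 1 against Jump: payoffs -1, 4, -4, 5 → best response Snipe.
Bidder 2 against Honest: payoffs -2, -4, 4, 2 → best response Aggressive.
Bidder 2 against Aggressive: payoffs 1, -2, 3, -4 → best response Aggressive.
Bidder 2 against Jump: payoffs -5, -1, 2, -3 → best response Aggressive.
Bidder 2 against Snipe: payoffs 0, -3, 5, 4 → best response Aggressive.
Mutual best responses: (Jump, Aggressive).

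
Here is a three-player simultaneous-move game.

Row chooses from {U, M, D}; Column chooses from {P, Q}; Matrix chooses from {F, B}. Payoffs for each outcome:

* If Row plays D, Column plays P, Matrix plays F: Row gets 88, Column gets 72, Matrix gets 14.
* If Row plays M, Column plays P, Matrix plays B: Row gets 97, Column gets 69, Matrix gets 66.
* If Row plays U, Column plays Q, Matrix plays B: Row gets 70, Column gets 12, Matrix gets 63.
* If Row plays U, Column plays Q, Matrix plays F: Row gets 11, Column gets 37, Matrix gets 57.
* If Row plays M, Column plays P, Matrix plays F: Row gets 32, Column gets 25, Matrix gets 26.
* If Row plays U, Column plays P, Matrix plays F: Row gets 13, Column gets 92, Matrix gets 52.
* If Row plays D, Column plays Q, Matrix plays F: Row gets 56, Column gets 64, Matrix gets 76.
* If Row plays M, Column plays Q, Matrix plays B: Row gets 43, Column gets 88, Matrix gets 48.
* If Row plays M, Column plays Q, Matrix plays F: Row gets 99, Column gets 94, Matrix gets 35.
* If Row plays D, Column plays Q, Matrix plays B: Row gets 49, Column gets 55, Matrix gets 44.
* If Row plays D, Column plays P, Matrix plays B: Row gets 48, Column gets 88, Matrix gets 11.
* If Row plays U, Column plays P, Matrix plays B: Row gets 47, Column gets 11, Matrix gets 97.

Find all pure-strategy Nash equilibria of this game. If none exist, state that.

Pure-strategy Nash equilibria: (U, Q, B) and (D, P, F)

For each strategy profile, look for a profitable unilateral deviation.
(U, P, F): Row can switch to M (13 → 32). Not NE.
(U, P, B): Row can switch to M (47 → 97). Not NE.
(U, Q, F): Row can switch to M (11 → 99). Not NE.
(U, Q, B): Row gets 70, best alternative 49; Column gets 12, best alternative 11; Matrix gets 63, best alternative 57. No profitable deviation — NE.
(M, P, F): Row can switch to D (32 → 88). Not NE.
(M, P, B): Column can switch to Q (69 → 88). Not NE.
(M, Q, F): Matrix can switch to B (35 → 48). Not NE.
(M, Q, B): Row can switch to U (43 → 70). Not NE.
(D, P, F): Row gets 88, best alternative 32; Column gets 72, best alternative 64; Matrix gets 14, best alternative 11. No profitable deviation — NE.
(D, P, B): Row can switch to M (48 → 97). Not NE.
(D, Q, F): Row can switch to M (56 → 99). Not NE.
(D, Q, B): Row can switch to U (49 → 70). Not NE.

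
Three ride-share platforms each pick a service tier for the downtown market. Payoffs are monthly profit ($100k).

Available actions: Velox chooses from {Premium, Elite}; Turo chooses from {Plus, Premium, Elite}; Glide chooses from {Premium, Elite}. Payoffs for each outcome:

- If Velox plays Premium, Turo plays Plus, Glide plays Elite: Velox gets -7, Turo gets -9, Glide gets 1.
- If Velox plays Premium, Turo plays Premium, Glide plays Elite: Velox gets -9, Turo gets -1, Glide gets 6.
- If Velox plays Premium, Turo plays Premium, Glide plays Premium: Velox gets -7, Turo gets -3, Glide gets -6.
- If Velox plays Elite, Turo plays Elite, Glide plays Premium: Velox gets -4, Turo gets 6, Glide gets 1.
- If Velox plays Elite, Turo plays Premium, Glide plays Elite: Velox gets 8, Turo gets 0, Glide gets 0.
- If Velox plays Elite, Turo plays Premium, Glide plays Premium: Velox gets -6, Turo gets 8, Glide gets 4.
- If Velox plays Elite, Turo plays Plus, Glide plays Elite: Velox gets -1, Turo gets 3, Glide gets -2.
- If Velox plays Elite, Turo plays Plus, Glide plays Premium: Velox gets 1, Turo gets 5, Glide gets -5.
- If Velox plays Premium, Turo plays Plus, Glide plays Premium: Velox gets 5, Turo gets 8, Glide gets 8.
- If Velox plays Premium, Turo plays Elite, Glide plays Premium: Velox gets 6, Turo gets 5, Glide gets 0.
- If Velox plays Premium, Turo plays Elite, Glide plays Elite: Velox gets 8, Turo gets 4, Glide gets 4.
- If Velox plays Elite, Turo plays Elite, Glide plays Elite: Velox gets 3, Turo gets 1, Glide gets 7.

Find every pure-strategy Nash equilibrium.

(Premium, Plus, Premium): Velox gets 5, best alternative 1; Turo gets 8, best alternative 5; Glide gets 8, best alternative 1. No profitable deviation — NE.
(Premium, Plus, Elite): Velox can switch to Elite (-7 → -1). Not NE.
(Premium, Premium, Premium): Velox can switch to Elite (-7 → -6). Not NE.
(Premium, Premium, Elite): Velox can switch to Elite (-9 → 8). Not NE.
(Premium, Elite, Premium): Turo can switch to Plus (5 → 8). Not NE.
(Premium, Elite, Elite): Velox gets 8, best alternative 3; Turo gets 4, best alternative -1; Glide gets 4, best alternative 0. No profitable deviation — NE.
(Elite, Plus, Premium): Velox can switch to Premium (1 → 5). Not NE.
(Elite, Plus, Elite): Velox gets -1, best alternative -7; Turo gets 3, best alternative 1; Glide gets -2, best alternative -5. No profitable deviation — NE.
(Elite, Premium, Premium): Velox gets -6, best alternative -7; Turo gets 8, best alternative 6; Glide gets 4, best alternative 0. No profitable deviation — NE.
(Elite, Premium, Elite): Turo can switch to Plus (0 → 3). Not NE.
(Elite, Elite, Premium): Velox can switch to Premium (-4 → 6). Not NE.
(Elite, Elite, Elite): Velox can switch to Premium (3 → 8). Not NE.

(Premium, Plus, Premium); (Premium, Elite, Elite); (Elite, Plus, Elite); (Elite, Premium, Premium)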